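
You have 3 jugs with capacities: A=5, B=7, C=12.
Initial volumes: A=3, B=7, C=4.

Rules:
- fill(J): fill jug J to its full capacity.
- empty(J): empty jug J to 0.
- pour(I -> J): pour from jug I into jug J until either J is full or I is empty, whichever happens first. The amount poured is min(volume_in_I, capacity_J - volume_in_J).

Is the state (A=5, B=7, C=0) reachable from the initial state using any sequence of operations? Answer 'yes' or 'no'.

Answer: yes

Derivation:
BFS from (A=3, B=7, C=4):
  1. fill(A) -> (A=5 B=7 C=4)
  2. empty(C) -> (A=5 B=7 C=0)
Target reached → yes.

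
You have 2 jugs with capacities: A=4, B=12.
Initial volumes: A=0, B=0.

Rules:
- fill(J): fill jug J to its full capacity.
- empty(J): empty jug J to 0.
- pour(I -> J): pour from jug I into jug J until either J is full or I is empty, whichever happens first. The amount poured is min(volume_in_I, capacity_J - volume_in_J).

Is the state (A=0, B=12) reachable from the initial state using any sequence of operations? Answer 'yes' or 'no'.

BFS from (A=0, B=0):
  1. fill(B) -> (A=0 B=12)
Target reached → yes.

Answer: yes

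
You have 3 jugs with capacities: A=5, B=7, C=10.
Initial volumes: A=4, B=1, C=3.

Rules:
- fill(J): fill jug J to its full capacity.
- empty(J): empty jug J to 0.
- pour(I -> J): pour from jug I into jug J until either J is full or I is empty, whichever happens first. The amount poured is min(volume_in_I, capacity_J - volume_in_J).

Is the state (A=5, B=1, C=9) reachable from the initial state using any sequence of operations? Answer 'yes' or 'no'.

BFS from (A=4, B=1, C=3):
  1. fill(C) -> (A=4 B=1 C=10)
  2. pour(C -> A) -> (A=5 B=1 C=9)
Target reached → yes.

Answer: yes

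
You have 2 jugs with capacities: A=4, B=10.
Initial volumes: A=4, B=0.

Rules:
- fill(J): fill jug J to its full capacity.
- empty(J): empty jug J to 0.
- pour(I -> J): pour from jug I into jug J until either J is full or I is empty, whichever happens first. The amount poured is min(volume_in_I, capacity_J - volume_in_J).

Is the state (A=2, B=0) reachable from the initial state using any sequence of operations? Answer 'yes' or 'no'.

Answer: yes

Derivation:
BFS from (A=4, B=0):
  1. pour(A -> B) -> (A=0 B=4)
  2. fill(A) -> (A=4 B=4)
  3. pour(A -> B) -> (A=0 B=8)
  4. fill(A) -> (A=4 B=8)
  5. pour(A -> B) -> (A=2 B=10)
  6. empty(B) -> (A=2 B=0)
Target reached → yes.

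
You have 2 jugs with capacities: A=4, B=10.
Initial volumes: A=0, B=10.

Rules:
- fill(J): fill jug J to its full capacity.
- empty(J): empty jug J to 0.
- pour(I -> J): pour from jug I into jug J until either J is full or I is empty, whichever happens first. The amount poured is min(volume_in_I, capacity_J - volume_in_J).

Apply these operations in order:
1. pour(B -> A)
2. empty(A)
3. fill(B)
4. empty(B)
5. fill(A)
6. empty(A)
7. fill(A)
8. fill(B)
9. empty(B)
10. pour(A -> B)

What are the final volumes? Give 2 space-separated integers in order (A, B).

Step 1: pour(B -> A) -> (A=4 B=6)
Step 2: empty(A) -> (A=0 B=6)
Step 3: fill(B) -> (A=0 B=10)
Step 4: empty(B) -> (A=0 B=0)
Step 5: fill(A) -> (A=4 B=0)
Step 6: empty(A) -> (A=0 B=0)
Step 7: fill(A) -> (A=4 B=0)
Step 8: fill(B) -> (A=4 B=10)
Step 9: empty(B) -> (A=4 B=0)
Step 10: pour(A -> B) -> (A=0 B=4)

Answer: 0 4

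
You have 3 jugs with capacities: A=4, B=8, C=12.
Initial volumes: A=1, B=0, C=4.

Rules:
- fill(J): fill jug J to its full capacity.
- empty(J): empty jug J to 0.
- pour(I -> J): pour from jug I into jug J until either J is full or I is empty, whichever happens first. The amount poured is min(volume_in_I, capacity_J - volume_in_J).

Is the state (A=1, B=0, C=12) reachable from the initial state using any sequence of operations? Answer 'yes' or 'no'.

Answer: yes

Derivation:
BFS from (A=1, B=0, C=4):
  1. fill(C) -> (A=1 B=0 C=12)
Target reached → yes.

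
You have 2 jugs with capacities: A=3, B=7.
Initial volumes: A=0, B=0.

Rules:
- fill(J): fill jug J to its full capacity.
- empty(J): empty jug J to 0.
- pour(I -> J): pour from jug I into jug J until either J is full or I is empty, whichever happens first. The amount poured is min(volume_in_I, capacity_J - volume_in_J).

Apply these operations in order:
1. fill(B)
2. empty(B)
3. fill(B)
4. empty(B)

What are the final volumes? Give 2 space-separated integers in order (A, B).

Step 1: fill(B) -> (A=0 B=7)
Step 2: empty(B) -> (A=0 B=0)
Step 3: fill(B) -> (A=0 B=7)
Step 4: empty(B) -> (A=0 B=0)

Answer: 0 0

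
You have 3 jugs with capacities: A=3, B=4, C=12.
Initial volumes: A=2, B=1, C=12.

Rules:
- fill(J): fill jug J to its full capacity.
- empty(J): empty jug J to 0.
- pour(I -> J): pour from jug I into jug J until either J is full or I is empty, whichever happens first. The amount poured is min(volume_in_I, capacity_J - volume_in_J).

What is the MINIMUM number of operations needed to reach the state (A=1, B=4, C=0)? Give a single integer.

Answer: 4

Derivation:
BFS from (A=2, B=1, C=12). One shortest path:
  1. empty(A) -> (A=0 B=1 C=12)
  2. empty(C) -> (A=0 B=1 C=0)
  3. pour(B -> A) -> (A=1 B=0 C=0)
  4. fill(B) -> (A=1 B=4 C=0)
Reached target in 4 moves.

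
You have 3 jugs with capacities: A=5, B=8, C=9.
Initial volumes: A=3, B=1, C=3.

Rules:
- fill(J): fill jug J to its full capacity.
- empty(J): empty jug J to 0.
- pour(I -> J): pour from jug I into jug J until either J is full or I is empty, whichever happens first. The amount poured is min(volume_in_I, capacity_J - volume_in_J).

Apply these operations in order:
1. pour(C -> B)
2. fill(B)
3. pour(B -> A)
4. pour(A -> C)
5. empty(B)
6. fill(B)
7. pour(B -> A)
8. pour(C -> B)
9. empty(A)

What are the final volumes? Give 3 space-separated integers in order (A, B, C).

Answer: 0 8 0

Derivation:
Step 1: pour(C -> B) -> (A=3 B=4 C=0)
Step 2: fill(B) -> (A=3 B=8 C=0)
Step 3: pour(B -> A) -> (A=5 B=6 C=0)
Step 4: pour(A -> C) -> (A=0 B=6 C=5)
Step 5: empty(B) -> (A=0 B=0 C=5)
Step 6: fill(B) -> (A=0 B=8 C=5)
Step 7: pour(B -> A) -> (A=5 B=3 C=5)
Step 8: pour(C -> B) -> (A=5 B=8 C=0)
Step 9: empty(A) -> (A=0 B=8 C=0)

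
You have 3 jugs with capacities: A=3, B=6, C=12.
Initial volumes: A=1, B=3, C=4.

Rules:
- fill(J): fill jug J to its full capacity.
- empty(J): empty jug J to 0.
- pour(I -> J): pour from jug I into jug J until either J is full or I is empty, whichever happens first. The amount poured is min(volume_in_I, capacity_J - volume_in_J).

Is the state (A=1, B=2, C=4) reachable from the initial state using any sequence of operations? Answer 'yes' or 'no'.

Answer: no

Derivation:
BFS explored all 171 reachable states.
Reachable set includes: (0,0,0), (0,0,1), (0,0,2), (0,0,3), (0,0,4), (0,0,5), (0,0,6), (0,0,7), (0,0,8), (0,0,9), (0,0,10), (0,0,11) ...
Target (A=1, B=2, C=4) not in reachable set → no.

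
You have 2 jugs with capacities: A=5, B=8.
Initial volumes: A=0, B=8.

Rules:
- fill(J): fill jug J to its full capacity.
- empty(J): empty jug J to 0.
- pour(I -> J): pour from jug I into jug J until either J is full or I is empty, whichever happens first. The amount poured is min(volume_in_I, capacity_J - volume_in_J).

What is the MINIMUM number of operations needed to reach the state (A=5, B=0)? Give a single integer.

Answer: 2

Derivation:
BFS from (A=0, B=8). One shortest path:
  1. fill(A) -> (A=5 B=8)
  2. empty(B) -> (A=5 B=0)
Reached target in 2 moves.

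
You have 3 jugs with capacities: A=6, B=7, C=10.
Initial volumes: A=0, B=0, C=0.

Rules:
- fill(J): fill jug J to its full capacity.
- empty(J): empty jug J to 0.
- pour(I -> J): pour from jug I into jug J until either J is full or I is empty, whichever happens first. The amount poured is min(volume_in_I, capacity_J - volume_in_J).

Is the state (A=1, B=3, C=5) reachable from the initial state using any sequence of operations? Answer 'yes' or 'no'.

BFS explored all 346 reachable states.
Reachable set includes: (0,0,0), (0,0,1), (0,0,2), (0,0,3), (0,0,4), (0,0,5), (0,0,6), (0,0,7), (0,0,8), (0,0,9), (0,0,10), (0,1,0) ...
Target (A=1, B=3, C=5) not in reachable set → no.

Answer: no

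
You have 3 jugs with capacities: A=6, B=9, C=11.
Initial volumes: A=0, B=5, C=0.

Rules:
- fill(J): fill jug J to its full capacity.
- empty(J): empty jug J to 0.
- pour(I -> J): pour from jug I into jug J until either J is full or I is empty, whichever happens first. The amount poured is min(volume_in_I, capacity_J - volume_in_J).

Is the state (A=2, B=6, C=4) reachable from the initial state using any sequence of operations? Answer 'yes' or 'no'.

Answer: no

Derivation:
BFS explored all 440 reachable states.
Reachable set includes: (0,0,0), (0,0,1), (0,0,2), (0,0,3), (0,0,4), (0,0,5), (0,0,6), (0,0,7), (0,0,8), (0,0,9), (0,0,10), (0,0,11) ...
Target (A=2, B=6, C=4) not in reachable set → no.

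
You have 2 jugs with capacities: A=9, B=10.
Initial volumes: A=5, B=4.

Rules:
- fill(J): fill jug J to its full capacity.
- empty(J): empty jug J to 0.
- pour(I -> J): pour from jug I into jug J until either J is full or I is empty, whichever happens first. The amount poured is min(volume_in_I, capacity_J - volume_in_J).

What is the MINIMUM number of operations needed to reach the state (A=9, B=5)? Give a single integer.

Answer: 3

Derivation:
BFS from (A=5, B=4). One shortest path:
  1. empty(B) -> (A=5 B=0)
  2. pour(A -> B) -> (A=0 B=5)
  3. fill(A) -> (A=9 B=5)
Reached target in 3 moves.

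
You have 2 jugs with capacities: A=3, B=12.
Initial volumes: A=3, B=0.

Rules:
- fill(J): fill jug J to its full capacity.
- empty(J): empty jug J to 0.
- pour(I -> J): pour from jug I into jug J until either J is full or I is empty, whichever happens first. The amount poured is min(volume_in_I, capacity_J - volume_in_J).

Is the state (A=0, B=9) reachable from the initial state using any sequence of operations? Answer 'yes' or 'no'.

Answer: yes

Derivation:
BFS from (A=3, B=0):
  1. empty(A) -> (A=0 B=0)
  2. fill(B) -> (A=0 B=12)
  3. pour(B -> A) -> (A=3 B=9)
  4. empty(A) -> (A=0 B=9)
Target reached → yes.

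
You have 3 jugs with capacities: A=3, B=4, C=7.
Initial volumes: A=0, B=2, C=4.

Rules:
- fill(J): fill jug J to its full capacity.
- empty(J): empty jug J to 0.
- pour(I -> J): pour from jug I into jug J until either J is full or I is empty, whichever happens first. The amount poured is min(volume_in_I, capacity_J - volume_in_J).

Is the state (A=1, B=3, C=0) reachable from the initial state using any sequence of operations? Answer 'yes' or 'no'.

Answer: yes

Derivation:
BFS from (A=0, B=2, C=4):
  1. empty(B) -> (A=0 B=0 C=4)
  2. pour(C -> A) -> (A=3 B=0 C=1)
  3. pour(A -> B) -> (A=0 B=3 C=1)
  4. pour(C -> A) -> (A=1 B=3 C=0)
Target reached → yes.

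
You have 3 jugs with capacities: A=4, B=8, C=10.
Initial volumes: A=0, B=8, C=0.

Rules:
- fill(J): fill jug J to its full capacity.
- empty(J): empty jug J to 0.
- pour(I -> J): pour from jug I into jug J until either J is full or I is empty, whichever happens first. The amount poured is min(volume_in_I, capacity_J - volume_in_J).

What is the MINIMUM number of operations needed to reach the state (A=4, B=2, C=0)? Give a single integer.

Answer: 5

Derivation:
BFS from (A=0, B=8, C=0). One shortest path:
  1. fill(A) -> (A=4 B=8 C=0)
  2. pour(A -> C) -> (A=0 B=8 C=4)
  3. fill(A) -> (A=4 B=8 C=4)
  4. pour(B -> C) -> (A=4 B=2 C=10)
  5. empty(C) -> (A=4 B=2 C=0)
Reached target in 5 moves.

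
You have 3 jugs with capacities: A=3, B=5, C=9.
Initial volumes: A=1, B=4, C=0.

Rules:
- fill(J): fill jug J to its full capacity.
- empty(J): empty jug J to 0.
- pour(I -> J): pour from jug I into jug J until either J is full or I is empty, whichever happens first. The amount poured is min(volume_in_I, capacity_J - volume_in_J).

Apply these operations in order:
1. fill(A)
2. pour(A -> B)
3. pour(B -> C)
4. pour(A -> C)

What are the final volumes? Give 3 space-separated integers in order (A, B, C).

Answer: 0 0 7

Derivation:
Step 1: fill(A) -> (A=3 B=4 C=0)
Step 2: pour(A -> B) -> (A=2 B=5 C=0)
Step 3: pour(B -> C) -> (A=2 B=0 C=5)
Step 4: pour(A -> C) -> (A=0 B=0 C=7)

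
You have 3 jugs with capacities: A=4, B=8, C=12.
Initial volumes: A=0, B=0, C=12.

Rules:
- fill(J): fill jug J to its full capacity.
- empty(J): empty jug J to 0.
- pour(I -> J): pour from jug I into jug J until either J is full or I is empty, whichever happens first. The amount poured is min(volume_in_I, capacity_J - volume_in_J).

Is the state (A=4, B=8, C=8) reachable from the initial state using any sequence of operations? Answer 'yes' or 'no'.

Answer: yes

Derivation:
BFS from (A=0, B=0, C=12):
  1. fill(B) -> (A=0 B=8 C=12)
  2. pour(C -> A) -> (A=4 B=8 C=8)
Target reached → yes.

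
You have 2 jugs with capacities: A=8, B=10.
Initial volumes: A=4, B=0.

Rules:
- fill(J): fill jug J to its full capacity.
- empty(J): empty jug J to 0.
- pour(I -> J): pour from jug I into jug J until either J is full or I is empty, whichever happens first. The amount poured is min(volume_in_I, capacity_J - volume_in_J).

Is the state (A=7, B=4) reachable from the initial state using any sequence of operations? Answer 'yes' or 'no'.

BFS explored all 18 reachable states.
Reachable set includes: (0,0), (0,2), (0,4), (0,6), (0,8), (0,10), (2,0), (2,10), (4,0), (4,10), (6,0), (6,10) ...
Target (A=7, B=4) not in reachable set → no.

Answer: no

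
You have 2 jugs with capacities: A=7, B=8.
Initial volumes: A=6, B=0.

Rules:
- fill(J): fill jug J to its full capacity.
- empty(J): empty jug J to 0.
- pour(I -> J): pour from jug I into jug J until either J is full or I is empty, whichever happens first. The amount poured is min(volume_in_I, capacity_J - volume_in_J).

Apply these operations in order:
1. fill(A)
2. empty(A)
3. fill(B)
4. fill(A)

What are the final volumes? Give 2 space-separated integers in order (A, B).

Step 1: fill(A) -> (A=7 B=0)
Step 2: empty(A) -> (A=0 B=0)
Step 3: fill(B) -> (A=0 B=8)
Step 4: fill(A) -> (A=7 B=8)

Answer: 7 8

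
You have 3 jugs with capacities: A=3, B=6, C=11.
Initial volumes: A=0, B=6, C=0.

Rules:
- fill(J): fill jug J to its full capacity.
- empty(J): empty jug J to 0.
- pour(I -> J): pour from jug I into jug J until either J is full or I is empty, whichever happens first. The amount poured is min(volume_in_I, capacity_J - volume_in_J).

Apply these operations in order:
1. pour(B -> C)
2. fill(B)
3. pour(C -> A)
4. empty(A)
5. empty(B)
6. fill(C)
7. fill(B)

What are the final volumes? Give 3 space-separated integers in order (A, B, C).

Answer: 0 6 11

Derivation:
Step 1: pour(B -> C) -> (A=0 B=0 C=6)
Step 2: fill(B) -> (A=0 B=6 C=6)
Step 3: pour(C -> A) -> (A=3 B=6 C=3)
Step 4: empty(A) -> (A=0 B=6 C=3)
Step 5: empty(B) -> (A=0 B=0 C=3)
Step 6: fill(C) -> (A=0 B=0 C=11)
Step 7: fill(B) -> (A=0 B=6 C=11)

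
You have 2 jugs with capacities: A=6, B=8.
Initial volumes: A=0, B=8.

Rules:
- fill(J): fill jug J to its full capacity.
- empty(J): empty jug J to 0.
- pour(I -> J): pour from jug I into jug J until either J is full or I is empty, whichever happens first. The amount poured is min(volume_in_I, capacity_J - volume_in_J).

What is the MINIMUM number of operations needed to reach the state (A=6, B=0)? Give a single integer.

Answer: 2

Derivation:
BFS from (A=0, B=8). One shortest path:
  1. fill(A) -> (A=6 B=8)
  2. empty(B) -> (A=6 B=0)
Reached target in 2 moves.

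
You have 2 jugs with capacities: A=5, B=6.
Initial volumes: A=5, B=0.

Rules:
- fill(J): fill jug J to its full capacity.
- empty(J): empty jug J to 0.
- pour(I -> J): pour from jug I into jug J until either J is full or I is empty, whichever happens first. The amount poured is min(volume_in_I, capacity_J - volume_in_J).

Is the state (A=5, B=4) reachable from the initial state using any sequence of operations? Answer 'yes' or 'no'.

Answer: yes

Derivation:
BFS from (A=5, B=0):
  1. pour(A -> B) -> (A=0 B=5)
  2. fill(A) -> (A=5 B=5)
  3. pour(A -> B) -> (A=4 B=6)
  4. empty(B) -> (A=4 B=0)
  5. pour(A -> B) -> (A=0 B=4)
  6. fill(A) -> (A=5 B=4)
Target reached → yes.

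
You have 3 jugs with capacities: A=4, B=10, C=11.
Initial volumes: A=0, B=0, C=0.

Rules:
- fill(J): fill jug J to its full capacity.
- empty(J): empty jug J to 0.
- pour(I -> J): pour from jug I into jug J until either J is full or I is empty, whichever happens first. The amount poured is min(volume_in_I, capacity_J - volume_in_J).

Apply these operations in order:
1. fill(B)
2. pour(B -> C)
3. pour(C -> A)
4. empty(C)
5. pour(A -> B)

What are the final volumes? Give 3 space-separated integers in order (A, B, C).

Step 1: fill(B) -> (A=0 B=10 C=0)
Step 2: pour(B -> C) -> (A=0 B=0 C=10)
Step 3: pour(C -> A) -> (A=4 B=0 C=6)
Step 4: empty(C) -> (A=4 B=0 C=0)
Step 5: pour(A -> B) -> (A=0 B=4 C=0)

Answer: 0 4 0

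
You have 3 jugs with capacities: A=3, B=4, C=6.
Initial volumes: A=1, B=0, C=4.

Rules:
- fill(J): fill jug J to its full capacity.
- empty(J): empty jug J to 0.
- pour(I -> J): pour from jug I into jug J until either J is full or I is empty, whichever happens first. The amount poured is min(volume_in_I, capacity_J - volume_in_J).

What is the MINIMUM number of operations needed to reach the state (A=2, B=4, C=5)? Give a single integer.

BFS from (A=1, B=0, C=4). One shortest path:
  1. pour(A -> C) -> (A=0 B=0 C=5)
  2. fill(A) -> (A=3 B=0 C=5)
  3. pour(A -> B) -> (A=0 B=3 C=5)
  4. fill(A) -> (A=3 B=3 C=5)
  5. pour(A -> B) -> (A=2 B=4 C=5)
Reached target in 5 moves.

Answer: 5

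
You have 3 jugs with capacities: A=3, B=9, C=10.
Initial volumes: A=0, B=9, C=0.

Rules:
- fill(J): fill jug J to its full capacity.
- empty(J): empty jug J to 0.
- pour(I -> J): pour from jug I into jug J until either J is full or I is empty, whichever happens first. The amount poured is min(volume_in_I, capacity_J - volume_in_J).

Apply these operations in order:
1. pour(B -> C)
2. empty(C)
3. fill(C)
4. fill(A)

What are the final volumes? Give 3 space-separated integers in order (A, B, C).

Step 1: pour(B -> C) -> (A=0 B=0 C=9)
Step 2: empty(C) -> (A=0 B=0 C=0)
Step 3: fill(C) -> (A=0 B=0 C=10)
Step 4: fill(A) -> (A=3 B=0 C=10)

Answer: 3 0 10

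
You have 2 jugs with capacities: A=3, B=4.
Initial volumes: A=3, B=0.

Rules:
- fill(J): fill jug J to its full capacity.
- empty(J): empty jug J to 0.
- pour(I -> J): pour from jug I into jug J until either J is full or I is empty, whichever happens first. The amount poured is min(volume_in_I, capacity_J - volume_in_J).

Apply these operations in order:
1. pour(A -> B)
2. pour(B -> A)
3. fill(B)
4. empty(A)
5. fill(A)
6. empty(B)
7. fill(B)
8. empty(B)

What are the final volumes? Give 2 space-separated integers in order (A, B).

Step 1: pour(A -> B) -> (A=0 B=3)
Step 2: pour(B -> A) -> (A=3 B=0)
Step 3: fill(B) -> (A=3 B=4)
Step 4: empty(A) -> (A=0 B=4)
Step 5: fill(A) -> (A=3 B=4)
Step 6: empty(B) -> (A=3 B=0)
Step 7: fill(B) -> (A=3 B=4)
Step 8: empty(B) -> (A=3 B=0)

Answer: 3 0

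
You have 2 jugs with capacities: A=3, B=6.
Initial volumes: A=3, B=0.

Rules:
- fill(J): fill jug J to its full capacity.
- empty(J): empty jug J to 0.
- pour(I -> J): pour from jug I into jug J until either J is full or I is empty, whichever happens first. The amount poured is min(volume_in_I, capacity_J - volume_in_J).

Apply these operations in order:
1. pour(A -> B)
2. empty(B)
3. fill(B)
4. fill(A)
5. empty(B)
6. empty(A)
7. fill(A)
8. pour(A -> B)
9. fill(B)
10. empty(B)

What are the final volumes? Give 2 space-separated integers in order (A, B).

Answer: 0 0

Derivation:
Step 1: pour(A -> B) -> (A=0 B=3)
Step 2: empty(B) -> (A=0 B=0)
Step 3: fill(B) -> (A=0 B=6)
Step 4: fill(A) -> (A=3 B=6)
Step 5: empty(B) -> (A=3 B=0)
Step 6: empty(A) -> (A=0 B=0)
Step 7: fill(A) -> (A=3 B=0)
Step 8: pour(A -> B) -> (A=0 B=3)
Step 9: fill(B) -> (A=0 B=6)
Step 10: empty(B) -> (A=0 B=0)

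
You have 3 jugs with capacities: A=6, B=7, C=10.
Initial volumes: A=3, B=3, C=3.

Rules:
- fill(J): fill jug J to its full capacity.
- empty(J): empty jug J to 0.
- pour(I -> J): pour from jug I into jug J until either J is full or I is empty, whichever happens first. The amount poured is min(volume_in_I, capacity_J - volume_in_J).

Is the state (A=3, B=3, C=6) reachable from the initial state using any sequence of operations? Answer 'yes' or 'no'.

Answer: no

Derivation:
BFS explored all 347 reachable states.
Reachable set includes: (0,0,0), (0,0,1), (0,0,2), (0,0,3), (0,0,4), (0,0,5), (0,0,6), (0,0,7), (0,0,8), (0,0,9), (0,0,10), (0,1,0) ...
Target (A=3, B=3, C=6) not in reachable set → no.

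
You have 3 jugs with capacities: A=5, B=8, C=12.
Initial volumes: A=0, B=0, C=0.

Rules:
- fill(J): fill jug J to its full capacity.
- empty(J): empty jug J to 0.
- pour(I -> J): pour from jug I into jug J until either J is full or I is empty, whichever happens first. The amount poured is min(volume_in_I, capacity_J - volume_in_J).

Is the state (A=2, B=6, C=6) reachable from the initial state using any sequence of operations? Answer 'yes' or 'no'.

BFS explored all 394 reachable states.
Reachable set includes: (0,0,0), (0,0,1), (0,0,2), (0,0,3), (0,0,4), (0,0,5), (0,0,6), (0,0,7), (0,0,8), (0,0,9), (0,0,10), (0,0,11) ...
Target (A=2, B=6, C=6) not in reachable set → no.

Answer: no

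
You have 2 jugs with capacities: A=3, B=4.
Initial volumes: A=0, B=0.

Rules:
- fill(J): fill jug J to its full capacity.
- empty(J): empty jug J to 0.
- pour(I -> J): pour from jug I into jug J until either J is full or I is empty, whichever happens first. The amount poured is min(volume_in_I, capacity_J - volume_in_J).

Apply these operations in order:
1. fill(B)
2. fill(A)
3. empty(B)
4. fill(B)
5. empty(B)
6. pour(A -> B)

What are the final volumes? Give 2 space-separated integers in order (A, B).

Step 1: fill(B) -> (A=0 B=4)
Step 2: fill(A) -> (A=3 B=4)
Step 3: empty(B) -> (A=3 B=0)
Step 4: fill(B) -> (A=3 B=4)
Step 5: empty(B) -> (A=3 B=0)
Step 6: pour(A -> B) -> (A=0 B=3)

Answer: 0 3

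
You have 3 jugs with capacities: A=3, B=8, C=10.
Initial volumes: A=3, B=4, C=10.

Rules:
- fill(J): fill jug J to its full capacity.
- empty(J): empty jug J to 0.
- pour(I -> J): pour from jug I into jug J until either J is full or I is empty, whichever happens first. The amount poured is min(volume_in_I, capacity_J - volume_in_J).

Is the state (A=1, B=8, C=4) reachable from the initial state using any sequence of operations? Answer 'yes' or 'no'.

Answer: yes

Derivation:
BFS from (A=3, B=4, C=10):
  1. empty(B) -> (A=3 B=0 C=10)
  2. pour(A -> B) -> (A=0 B=3 C=10)
  3. pour(C -> A) -> (A=3 B=3 C=7)
  4. pour(A -> B) -> (A=0 B=6 C=7)
  5. pour(C -> A) -> (A=3 B=6 C=4)
  6. pour(A -> B) -> (A=1 B=8 C=4)
Target reached → yes.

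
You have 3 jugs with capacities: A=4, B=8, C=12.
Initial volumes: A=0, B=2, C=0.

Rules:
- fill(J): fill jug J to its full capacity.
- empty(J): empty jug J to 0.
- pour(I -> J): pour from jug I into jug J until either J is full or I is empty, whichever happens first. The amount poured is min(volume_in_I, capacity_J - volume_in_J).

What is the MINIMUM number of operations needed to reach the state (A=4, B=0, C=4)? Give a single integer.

BFS from (A=0, B=2, C=0). One shortest path:
  1. fill(B) -> (A=0 B=8 C=0)
  2. pour(B -> A) -> (A=4 B=4 C=0)
  3. pour(B -> C) -> (A=4 B=0 C=4)
Reached target in 3 moves.

Answer: 3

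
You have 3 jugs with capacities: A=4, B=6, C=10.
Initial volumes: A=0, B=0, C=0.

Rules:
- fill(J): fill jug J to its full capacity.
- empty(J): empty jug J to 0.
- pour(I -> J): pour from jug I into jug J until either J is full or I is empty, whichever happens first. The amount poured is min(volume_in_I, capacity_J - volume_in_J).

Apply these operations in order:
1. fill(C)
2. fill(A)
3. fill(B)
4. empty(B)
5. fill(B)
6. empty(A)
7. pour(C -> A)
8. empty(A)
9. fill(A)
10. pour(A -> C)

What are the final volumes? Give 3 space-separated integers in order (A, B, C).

Answer: 0 6 10

Derivation:
Step 1: fill(C) -> (A=0 B=0 C=10)
Step 2: fill(A) -> (A=4 B=0 C=10)
Step 3: fill(B) -> (A=4 B=6 C=10)
Step 4: empty(B) -> (A=4 B=0 C=10)
Step 5: fill(B) -> (A=4 B=6 C=10)
Step 6: empty(A) -> (A=0 B=6 C=10)
Step 7: pour(C -> A) -> (A=4 B=6 C=6)
Step 8: empty(A) -> (A=0 B=6 C=6)
Step 9: fill(A) -> (A=4 B=6 C=6)
Step 10: pour(A -> C) -> (A=0 B=6 C=10)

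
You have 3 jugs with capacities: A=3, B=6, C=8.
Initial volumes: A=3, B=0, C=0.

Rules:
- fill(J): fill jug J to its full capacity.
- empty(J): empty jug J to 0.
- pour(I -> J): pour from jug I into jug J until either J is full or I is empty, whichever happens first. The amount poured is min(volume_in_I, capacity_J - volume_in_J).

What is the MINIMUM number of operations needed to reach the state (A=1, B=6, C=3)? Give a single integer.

Answer: 8

Derivation:
BFS from (A=3, B=0, C=0). One shortest path:
  1. fill(B) -> (A=3 B=6 C=0)
  2. pour(A -> C) -> (A=0 B=6 C=3)
  3. fill(A) -> (A=3 B=6 C=3)
  4. pour(B -> C) -> (A=3 B=1 C=8)
  5. empty(C) -> (A=3 B=1 C=0)
  6. pour(A -> C) -> (A=0 B=1 C=3)
  7. pour(B -> A) -> (A=1 B=0 C=3)
  8. fill(B) -> (A=1 B=6 C=3)
Reached target in 8 moves.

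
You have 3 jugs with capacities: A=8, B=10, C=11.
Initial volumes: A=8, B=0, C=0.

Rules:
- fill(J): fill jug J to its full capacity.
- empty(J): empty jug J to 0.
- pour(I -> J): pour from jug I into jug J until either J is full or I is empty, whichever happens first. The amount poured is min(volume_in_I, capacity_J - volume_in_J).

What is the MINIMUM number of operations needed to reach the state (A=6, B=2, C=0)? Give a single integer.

BFS from (A=8, B=0, C=0). One shortest path:
  1. fill(C) -> (A=8 B=0 C=11)
  2. pour(A -> B) -> (A=0 B=8 C=11)
  3. pour(C -> A) -> (A=8 B=8 C=3)
  4. pour(A -> B) -> (A=6 B=10 C=3)
  5. pour(B -> C) -> (A=6 B=2 C=11)
  6. empty(C) -> (A=6 B=2 C=0)
Reached target in 6 moves.

Answer: 6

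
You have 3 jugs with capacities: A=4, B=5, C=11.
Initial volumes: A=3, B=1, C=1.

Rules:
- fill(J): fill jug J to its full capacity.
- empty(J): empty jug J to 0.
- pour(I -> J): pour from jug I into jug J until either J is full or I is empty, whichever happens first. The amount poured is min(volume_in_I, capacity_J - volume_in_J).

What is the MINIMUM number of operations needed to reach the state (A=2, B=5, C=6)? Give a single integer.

BFS from (A=3, B=1, C=1). One shortest path:
  1. empty(A) -> (A=0 B=1 C=1)
  2. pour(B -> A) -> (A=1 B=0 C=1)
  3. pour(C -> A) -> (A=2 B=0 C=0)
  4. fill(C) -> (A=2 B=0 C=11)
  5. pour(C -> B) -> (A=2 B=5 C=6)
Reached target in 5 moves.

Answer: 5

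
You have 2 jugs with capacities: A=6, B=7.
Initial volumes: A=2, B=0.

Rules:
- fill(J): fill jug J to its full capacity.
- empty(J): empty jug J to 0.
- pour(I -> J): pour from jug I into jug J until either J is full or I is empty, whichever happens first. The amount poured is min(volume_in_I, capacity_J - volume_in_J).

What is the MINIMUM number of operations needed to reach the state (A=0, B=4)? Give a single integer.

BFS from (A=2, B=0). One shortest path:
  1. fill(B) -> (A=2 B=7)
  2. pour(B -> A) -> (A=6 B=3)
  3. empty(A) -> (A=0 B=3)
  4. pour(B -> A) -> (A=3 B=0)
  5. fill(B) -> (A=3 B=7)
  6. pour(B -> A) -> (A=6 B=4)
  7. empty(A) -> (A=0 B=4)
Reached target in 7 moves.

Answer: 7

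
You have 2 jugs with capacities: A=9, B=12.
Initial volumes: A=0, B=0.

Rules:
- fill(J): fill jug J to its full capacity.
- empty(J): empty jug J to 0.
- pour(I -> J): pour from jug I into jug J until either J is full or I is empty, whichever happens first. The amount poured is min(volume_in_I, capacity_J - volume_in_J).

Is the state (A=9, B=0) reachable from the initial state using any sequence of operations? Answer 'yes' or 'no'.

Answer: yes

Derivation:
BFS from (A=0, B=0):
  1. fill(A) -> (A=9 B=0)
Target reached → yes.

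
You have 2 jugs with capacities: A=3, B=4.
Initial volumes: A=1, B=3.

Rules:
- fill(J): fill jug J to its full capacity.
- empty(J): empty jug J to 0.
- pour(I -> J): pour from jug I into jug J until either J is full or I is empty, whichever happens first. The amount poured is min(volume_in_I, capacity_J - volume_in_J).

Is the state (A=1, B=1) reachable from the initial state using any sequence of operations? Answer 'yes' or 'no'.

BFS explored all 15 reachable states.
Reachable set includes: (0,0), (0,1), (0,2), (0,3), (0,4), (1,0), (1,3), (1,4), (2,0), (2,4), (3,0), (3,1) ...
Target (A=1, B=1) not in reachable set → no.

Answer: no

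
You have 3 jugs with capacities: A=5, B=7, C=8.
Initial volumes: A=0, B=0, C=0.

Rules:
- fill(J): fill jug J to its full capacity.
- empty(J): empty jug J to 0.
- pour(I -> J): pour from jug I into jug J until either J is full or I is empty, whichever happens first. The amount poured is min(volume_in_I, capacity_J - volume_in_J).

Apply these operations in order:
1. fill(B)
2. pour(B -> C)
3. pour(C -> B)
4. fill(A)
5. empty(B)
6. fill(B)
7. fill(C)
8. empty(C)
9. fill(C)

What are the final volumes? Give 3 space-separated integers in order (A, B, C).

Answer: 5 7 8

Derivation:
Step 1: fill(B) -> (A=0 B=7 C=0)
Step 2: pour(B -> C) -> (A=0 B=0 C=7)
Step 3: pour(C -> B) -> (A=0 B=7 C=0)
Step 4: fill(A) -> (A=5 B=7 C=0)
Step 5: empty(B) -> (A=5 B=0 C=0)
Step 6: fill(B) -> (A=5 B=7 C=0)
Step 7: fill(C) -> (A=5 B=7 C=8)
Step 8: empty(C) -> (A=5 B=7 C=0)
Step 9: fill(C) -> (A=5 B=7 C=8)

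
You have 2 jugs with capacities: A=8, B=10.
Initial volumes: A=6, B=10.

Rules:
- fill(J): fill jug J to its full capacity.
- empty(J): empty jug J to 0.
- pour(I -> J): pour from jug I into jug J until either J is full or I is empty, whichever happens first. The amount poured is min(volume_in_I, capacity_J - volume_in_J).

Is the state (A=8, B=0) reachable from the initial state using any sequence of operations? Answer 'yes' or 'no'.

Answer: yes

Derivation:
BFS from (A=6, B=10):
  1. fill(A) -> (A=8 B=10)
  2. empty(B) -> (A=8 B=0)
Target reached → yes.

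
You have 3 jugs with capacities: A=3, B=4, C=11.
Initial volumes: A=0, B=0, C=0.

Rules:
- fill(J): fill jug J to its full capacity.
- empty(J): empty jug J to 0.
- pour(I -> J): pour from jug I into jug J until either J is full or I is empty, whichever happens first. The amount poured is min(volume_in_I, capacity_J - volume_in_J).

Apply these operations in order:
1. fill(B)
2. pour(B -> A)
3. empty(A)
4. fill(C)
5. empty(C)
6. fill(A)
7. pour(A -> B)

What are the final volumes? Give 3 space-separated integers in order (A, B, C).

Step 1: fill(B) -> (A=0 B=4 C=0)
Step 2: pour(B -> A) -> (A=3 B=1 C=0)
Step 3: empty(A) -> (A=0 B=1 C=0)
Step 4: fill(C) -> (A=0 B=1 C=11)
Step 5: empty(C) -> (A=0 B=1 C=0)
Step 6: fill(A) -> (A=3 B=1 C=0)
Step 7: pour(A -> B) -> (A=0 B=4 C=0)

Answer: 0 4 0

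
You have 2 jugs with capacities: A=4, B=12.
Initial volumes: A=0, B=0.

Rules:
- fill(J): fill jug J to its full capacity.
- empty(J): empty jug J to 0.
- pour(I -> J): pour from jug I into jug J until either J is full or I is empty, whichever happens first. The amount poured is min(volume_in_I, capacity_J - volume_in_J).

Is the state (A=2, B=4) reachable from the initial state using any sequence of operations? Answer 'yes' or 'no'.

BFS explored all 8 reachable states.
Reachable set includes: (0,0), (0,4), (0,8), (0,12), (4,0), (4,4), (4,8), (4,12)
Target (A=2, B=4) not in reachable set → no.

Answer: no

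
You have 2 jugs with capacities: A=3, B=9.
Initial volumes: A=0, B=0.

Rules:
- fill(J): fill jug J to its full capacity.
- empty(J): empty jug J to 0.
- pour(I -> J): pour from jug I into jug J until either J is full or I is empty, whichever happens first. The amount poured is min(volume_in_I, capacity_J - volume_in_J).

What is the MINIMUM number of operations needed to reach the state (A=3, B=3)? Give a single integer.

BFS from (A=0, B=0). One shortest path:
  1. fill(A) -> (A=3 B=0)
  2. pour(A -> B) -> (A=0 B=3)
  3. fill(A) -> (A=3 B=3)
Reached target in 3 moves.

Answer: 3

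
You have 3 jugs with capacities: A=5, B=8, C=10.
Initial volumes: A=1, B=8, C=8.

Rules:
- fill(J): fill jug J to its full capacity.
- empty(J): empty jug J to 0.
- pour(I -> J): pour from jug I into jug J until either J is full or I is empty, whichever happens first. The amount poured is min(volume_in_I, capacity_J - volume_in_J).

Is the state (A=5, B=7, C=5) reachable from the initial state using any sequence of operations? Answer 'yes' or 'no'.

Answer: yes

Derivation:
BFS from (A=1, B=8, C=8):
  1. pour(A -> C) -> (A=0 B=8 C=9)
  2. pour(B -> C) -> (A=0 B=7 C=10)
  3. pour(C -> A) -> (A=5 B=7 C=5)
Target reached → yes.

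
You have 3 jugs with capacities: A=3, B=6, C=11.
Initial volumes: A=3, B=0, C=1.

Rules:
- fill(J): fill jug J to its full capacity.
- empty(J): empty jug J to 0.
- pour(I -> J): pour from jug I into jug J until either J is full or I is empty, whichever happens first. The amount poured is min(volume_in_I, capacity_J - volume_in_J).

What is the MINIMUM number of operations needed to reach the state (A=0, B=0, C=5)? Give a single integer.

BFS from (A=3, B=0, C=1). One shortest path:
  1. empty(A) -> (A=0 B=0 C=1)
  2. fill(C) -> (A=0 B=0 C=11)
  3. pour(C -> B) -> (A=0 B=6 C=5)
  4. empty(B) -> (A=0 B=0 C=5)
Reached target in 4 moves.

Answer: 4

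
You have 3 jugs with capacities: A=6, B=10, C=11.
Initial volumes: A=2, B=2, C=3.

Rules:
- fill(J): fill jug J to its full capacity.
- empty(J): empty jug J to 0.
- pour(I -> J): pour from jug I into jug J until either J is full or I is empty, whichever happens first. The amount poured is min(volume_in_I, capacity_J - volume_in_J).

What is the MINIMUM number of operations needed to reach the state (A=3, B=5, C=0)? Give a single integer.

BFS from (A=2, B=2, C=3). One shortest path:
  1. pour(A -> B) -> (A=0 B=4 C=3)
  2. pour(C -> A) -> (A=3 B=4 C=0)
  3. fill(C) -> (A=3 B=4 C=11)
  4. pour(C -> B) -> (A=3 B=10 C=5)
  5. empty(B) -> (A=3 B=0 C=5)
  6. pour(C -> B) -> (A=3 B=5 C=0)
Reached target in 6 moves.

Answer: 6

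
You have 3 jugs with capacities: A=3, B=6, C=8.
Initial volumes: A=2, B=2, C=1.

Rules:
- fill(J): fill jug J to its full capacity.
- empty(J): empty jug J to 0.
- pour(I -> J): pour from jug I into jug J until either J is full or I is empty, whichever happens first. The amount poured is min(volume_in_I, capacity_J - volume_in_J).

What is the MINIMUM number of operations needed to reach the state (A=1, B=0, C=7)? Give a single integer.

BFS from (A=2, B=2, C=1). One shortest path:
  1. pour(A -> B) -> (A=0 B=4 C=1)
  2. fill(A) -> (A=3 B=4 C=1)
  3. pour(A -> B) -> (A=1 B=6 C=1)
  4. pour(B -> C) -> (A=1 B=0 C=7)
Reached target in 4 moves.

Answer: 4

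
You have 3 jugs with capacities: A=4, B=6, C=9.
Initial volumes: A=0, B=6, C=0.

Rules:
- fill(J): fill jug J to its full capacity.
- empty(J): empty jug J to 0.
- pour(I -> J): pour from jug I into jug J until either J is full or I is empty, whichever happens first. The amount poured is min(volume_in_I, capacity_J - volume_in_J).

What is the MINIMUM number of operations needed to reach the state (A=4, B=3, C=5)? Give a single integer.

BFS from (A=0, B=6, C=0). One shortest path:
  1. pour(B -> C) -> (A=0 B=0 C=6)
  2. fill(B) -> (A=0 B=6 C=6)
  3. pour(B -> C) -> (A=0 B=3 C=9)
  4. pour(C -> A) -> (A=4 B=3 C=5)
Reached target in 4 moves.

Answer: 4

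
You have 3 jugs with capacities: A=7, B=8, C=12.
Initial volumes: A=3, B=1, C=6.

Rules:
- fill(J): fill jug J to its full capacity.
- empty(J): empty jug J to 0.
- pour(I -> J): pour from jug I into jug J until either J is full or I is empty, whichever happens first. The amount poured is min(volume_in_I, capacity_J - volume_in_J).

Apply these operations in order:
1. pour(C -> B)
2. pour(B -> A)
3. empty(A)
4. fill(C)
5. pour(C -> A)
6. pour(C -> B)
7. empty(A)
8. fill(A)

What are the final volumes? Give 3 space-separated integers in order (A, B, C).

Step 1: pour(C -> B) -> (A=3 B=7 C=0)
Step 2: pour(B -> A) -> (A=7 B=3 C=0)
Step 3: empty(A) -> (A=0 B=3 C=0)
Step 4: fill(C) -> (A=0 B=3 C=12)
Step 5: pour(C -> A) -> (A=7 B=3 C=5)
Step 6: pour(C -> B) -> (A=7 B=8 C=0)
Step 7: empty(A) -> (A=0 B=8 C=0)
Step 8: fill(A) -> (A=7 B=8 C=0)

Answer: 7 8 0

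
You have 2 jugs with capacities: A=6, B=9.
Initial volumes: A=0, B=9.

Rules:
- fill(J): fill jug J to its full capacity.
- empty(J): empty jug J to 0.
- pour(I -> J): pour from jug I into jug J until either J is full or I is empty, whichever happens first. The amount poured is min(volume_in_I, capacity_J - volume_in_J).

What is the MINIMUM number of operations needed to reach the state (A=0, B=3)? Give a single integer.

BFS from (A=0, B=9). One shortest path:
  1. pour(B -> A) -> (A=6 B=3)
  2. empty(A) -> (A=0 B=3)
Reached target in 2 moves.

Answer: 2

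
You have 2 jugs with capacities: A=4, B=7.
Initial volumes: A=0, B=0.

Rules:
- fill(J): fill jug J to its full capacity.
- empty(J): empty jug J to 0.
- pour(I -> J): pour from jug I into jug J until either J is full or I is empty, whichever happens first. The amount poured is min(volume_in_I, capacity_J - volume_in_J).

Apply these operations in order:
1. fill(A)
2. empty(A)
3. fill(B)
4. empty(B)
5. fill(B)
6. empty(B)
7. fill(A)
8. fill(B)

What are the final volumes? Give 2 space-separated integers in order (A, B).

Step 1: fill(A) -> (A=4 B=0)
Step 2: empty(A) -> (A=0 B=0)
Step 3: fill(B) -> (A=0 B=7)
Step 4: empty(B) -> (A=0 B=0)
Step 5: fill(B) -> (A=0 B=7)
Step 6: empty(B) -> (A=0 B=0)
Step 7: fill(A) -> (A=4 B=0)
Step 8: fill(B) -> (A=4 B=7)

Answer: 4 7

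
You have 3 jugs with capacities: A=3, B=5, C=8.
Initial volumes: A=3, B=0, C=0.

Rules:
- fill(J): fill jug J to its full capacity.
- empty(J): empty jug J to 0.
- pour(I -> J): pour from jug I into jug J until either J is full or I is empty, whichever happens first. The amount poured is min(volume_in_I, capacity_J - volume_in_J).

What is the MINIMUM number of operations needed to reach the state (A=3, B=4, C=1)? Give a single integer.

Answer: 7

Derivation:
BFS from (A=3, B=0, C=0). One shortest path:
  1. fill(B) -> (A=3 B=5 C=0)
  2. pour(A -> C) -> (A=0 B=5 C=3)
  3. pour(B -> A) -> (A=3 B=2 C=3)
  4. pour(A -> C) -> (A=0 B=2 C=6)
  5. pour(B -> A) -> (A=2 B=0 C=6)
  6. pour(C -> B) -> (A=2 B=5 C=1)
  7. pour(B -> A) -> (A=3 B=4 C=1)
Reached target in 7 moves.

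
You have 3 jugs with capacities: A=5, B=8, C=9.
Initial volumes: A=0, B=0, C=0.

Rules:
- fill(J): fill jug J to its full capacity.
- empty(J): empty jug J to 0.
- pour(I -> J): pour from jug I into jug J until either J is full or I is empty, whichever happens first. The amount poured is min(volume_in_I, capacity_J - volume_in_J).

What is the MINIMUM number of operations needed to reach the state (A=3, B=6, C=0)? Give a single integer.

BFS from (A=0, B=0, C=0). One shortest path:
  1. fill(C) -> (A=0 B=0 C=9)
  2. pour(C -> B) -> (A=0 B=8 C=1)
  3. pour(B -> A) -> (A=5 B=3 C=1)
  4. pour(A -> C) -> (A=0 B=3 C=6)
  5. pour(B -> A) -> (A=3 B=0 C=6)
  6. pour(C -> B) -> (A=3 B=6 C=0)
Reached target in 6 moves.

Answer: 6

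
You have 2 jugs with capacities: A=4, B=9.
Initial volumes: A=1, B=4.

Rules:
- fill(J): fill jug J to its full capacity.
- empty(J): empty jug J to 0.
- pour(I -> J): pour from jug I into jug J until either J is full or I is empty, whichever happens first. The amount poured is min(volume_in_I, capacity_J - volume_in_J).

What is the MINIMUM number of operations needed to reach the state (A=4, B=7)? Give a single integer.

Answer: 8

Derivation:
BFS from (A=1, B=4). One shortest path:
  1. fill(B) -> (A=1 B=9)
  2. pour(B -> A) -> (A=4 B=6)
  3. empty(A) -> (A=0 B=6)
  4. pour(B -> A) -> (A=4 B=2)
  5. empty(A) -> (A=0 B=2)
  6. pour(B -> A) -> (A=2 B=0)
  7. fill(B) -> (A=2 B=9)
  8. pour(B -> A) -> (A=4 B=7)
Reached target in 8 moves.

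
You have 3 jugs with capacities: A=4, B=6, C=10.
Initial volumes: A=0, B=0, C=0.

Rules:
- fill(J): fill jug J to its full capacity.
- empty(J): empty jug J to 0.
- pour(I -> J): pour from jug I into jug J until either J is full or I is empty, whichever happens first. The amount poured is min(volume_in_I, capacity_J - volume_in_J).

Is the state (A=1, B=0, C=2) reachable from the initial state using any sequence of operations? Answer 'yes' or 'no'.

Answer: no

Derivation:
BFS explored all 64 reachable states.
Reachable set includes: (0,0,0), (0,0,2), (0,0,4), (0,0,6), (0,0,8), (0,0,10), (0,2,0), (0,2,2), (0,2,4), (0,2,6), (0,2,8), (0,2,10) ...
Target (A=1, B=0, C=2) not in reachable set → no.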